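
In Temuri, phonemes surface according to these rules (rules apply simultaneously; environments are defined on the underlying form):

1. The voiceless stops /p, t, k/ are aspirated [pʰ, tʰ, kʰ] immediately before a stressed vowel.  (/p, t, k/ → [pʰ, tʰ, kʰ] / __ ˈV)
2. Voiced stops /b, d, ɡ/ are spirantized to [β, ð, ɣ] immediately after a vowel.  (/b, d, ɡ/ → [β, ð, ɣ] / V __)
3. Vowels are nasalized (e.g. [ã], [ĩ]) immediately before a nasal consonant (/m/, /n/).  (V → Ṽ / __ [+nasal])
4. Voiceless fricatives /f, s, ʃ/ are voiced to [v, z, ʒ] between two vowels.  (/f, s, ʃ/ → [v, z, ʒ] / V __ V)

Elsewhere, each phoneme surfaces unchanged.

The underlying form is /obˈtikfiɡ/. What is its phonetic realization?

/o/ — word-initial; rule 3 does not apply here → [o].
/b/ (between /o/ and /t/): immediately after a vowel, so rule 2 applies → [β].
/t/ — between /b/ and /i/, immediately before a stressed vowel — surfaces as [tʰ] (rule 1).
/i/ (between /t/ and /k/) is in the target of rule 3 but the environment (before a nasal consonant) is not met → [i].
/k/ (between /i/ and /f/) fails the environment for rule 1, so it stays [k].
/f/ — between /k/ and /i/; rule 4 does not apply here → [f].
/i/ (between /f/ and /ɡ/): rule 3 targets it, but not before a nasal consonant → unchanged [i].
/ɡ/ — word-final, immediately after a vowel — surfaces as [ɣ] (rule 2).

[oβˈtʰikfiɣ]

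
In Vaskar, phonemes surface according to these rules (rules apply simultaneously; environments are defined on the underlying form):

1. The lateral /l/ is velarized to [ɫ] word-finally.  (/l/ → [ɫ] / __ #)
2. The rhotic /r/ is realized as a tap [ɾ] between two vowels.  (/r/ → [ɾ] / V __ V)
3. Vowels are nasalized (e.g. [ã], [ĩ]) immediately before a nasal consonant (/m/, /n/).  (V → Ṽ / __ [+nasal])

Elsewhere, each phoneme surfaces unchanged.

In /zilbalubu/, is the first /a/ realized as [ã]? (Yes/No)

No

/a/ (between /b/ and /l/) fails the environment for rule 3, so it stays [a].
The actual realization is [a], not [ã].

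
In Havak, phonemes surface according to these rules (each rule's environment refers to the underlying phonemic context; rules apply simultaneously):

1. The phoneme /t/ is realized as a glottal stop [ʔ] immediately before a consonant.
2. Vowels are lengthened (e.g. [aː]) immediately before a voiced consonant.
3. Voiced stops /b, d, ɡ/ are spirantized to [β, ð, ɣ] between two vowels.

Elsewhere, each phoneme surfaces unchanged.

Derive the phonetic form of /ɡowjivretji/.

/ɡ/ (word-initial): rule 3 targets it, but not between two vowels → unchanged [ɡ].
/o/ (between /ɡ/ and /w/): before a voiced consonant, so rule 2 applies → [oː].
/w/ (between /o/ and /j/): no rule targets it → [w].
/j/ — not in any rule's target class → [j].
/i/ — between /j/ and /v/, before a voiced consonant — surfaces as [iː] (rule 2).
/v/ stays [v].
/r/ (between /v/ and /e/) is unaffected → [r].
/e/ — between /r/ and /t/; rule 2 does not apply here → [e].
/t/ meets the environment for rule 1 (immediately before a consonant) → [ʔ].
/j/ stays [j].
/i/ (word-final) fails the environment for rule 2, so it stays [i].

[ɡoːwjiːvreʔji]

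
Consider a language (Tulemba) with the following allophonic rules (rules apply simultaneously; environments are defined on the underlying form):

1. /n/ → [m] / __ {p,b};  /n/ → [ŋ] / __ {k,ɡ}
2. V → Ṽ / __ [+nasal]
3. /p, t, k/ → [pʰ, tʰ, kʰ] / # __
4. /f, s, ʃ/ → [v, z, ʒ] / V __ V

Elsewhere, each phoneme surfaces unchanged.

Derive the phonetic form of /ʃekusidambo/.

[ʃekuzidãmbo]

/ʃ/ (word-initial) is in the target of rule 4 but the environment (between two vowels) is not met → [ʃ].
/e/ (between /ʃ/ and /k/) is in the target of rule 2 but the environment (before a nasal consonant) is not met → [e].
/k/ — between /e/ and /u/; rule 3 does not apply here → [k].
/u/ (between /k/ and /s/) fails the environment for rule 2, so it stays [u].
/s/ — between /u/ and /i/, between two vowels — surfaces as [z] (rule 4).
/i/ — between /s/ and /d/; rule 2 does not apply here → [i].
/a/ meets the environment for rule 2 (before a nasal consonant) → [ã].
/o/ (word-final): rule 2 targets it, but not before a nasal consonant → unchanged [o].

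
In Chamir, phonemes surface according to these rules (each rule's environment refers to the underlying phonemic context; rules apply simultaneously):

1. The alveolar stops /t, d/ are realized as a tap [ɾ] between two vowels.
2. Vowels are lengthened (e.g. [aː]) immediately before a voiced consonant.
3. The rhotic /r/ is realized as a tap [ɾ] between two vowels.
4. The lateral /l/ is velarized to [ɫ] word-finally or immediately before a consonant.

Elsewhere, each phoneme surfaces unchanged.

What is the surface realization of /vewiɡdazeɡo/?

[veːwiːɡdaːzeːɡo]

/e/ (between /v/ and /w/): before a voiced consonant, so rule 2 applies → [eː].
/i/ (between /w/ and /ɡ/) occurs before a voiced consonant → [iː] by rule 2.
/d/ (between /ɡ/ and /a/) is in the target of rule 1 but the environment (between two vowels) is not met → [d].
/a/ (between /d/ and /z/) occurs before a voiced consonant → [aː] by rule 2.
Rule 2 applies to /e/ (between /z/ and /ɡ/: before a voiced consonant) → [eː].
/o/ — word-final; rule 2 does not apply here → [o].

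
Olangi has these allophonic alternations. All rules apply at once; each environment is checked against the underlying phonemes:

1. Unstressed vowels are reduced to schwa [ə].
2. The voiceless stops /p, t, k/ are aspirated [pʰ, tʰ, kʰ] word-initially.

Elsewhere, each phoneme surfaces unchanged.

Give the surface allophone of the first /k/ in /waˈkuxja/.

/k/ (between /a/ and /u/) is in the target of rule 2 but the environment (word-initially) is not met → [k].

[k]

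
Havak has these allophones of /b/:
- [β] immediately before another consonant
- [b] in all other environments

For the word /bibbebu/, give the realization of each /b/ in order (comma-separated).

Occurrence 1 (position 1): no conditioning environment matches → elsewhere allophone [b].
Occurrence 2 (position 3): immediately before another consonant → [β].
Occurrence 3 (position 4): no conditioning environment matches → elsewhere allophone [b].
Occurrence 4 (position 6): no conditioning environment matches → elsewhere allophone [b].

[b], [β], [b], [b]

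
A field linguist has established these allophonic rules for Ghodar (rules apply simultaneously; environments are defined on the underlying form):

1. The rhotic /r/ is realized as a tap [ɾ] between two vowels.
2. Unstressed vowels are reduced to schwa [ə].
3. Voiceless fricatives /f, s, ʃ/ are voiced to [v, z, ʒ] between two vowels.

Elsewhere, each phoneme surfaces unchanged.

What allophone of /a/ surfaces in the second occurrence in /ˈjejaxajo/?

/a/ meets the environment for rule 2 (in an unstressed syllable) → [ə].

[ə]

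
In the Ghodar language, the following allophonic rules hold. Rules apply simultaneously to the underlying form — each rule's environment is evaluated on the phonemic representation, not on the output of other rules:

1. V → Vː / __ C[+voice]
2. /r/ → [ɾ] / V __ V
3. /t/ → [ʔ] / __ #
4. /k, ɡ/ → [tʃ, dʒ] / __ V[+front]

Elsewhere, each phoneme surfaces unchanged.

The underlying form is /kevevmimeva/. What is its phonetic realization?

[tʃeːveːvmiːmeːva]

/k/ — word-initial, before a front vowel — surfaces as [tʃ] (rule 4).
/e/ (between /k/ and /v/) occurs before a voiced consonant → [eː] by rule 1.
/v/ (between /e/ and /e/): no rule targets it → [v].
/e/ — between /v/ and /v/, before a voiced consonant — surfaces as [eː] (rule 1).
/v/ (between /e/ and /m/): no rule targets it → [v].
/m/ (between /v/ and /i/): no rule targets it → [m].
/i/ — between /m/ and /m/, before a voiced consonant — surfaces as [iː] (rule 1).
/m/ (between /i/ and /e/): no rule targets it → [m].
Rule 1 applies to /e/ (between /m/ and /v/: before a voiced consonant) → [eː].
/v/ (between /e/ and /a/) is unaffected → [v].
/a/ (word-final) is in the target of rule 1 but the environment (before a voiced consonant) is not met → [a].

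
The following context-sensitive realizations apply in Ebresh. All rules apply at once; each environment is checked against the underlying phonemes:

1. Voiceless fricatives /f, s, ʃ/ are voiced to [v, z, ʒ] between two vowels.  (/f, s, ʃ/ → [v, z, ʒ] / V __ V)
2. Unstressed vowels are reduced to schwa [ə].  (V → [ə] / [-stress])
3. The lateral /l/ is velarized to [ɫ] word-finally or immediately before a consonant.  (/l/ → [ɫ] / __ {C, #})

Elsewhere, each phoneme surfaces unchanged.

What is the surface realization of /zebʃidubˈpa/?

/z/ (word-initial) is unaffected → [z].
Rule 2 applies to /e/ (between /z/ and /b/: in an unstressed syllable) → [ə].
/b/ stays [b].
/ʃ/ (between /b/ and /i/): rule 1 targets it, but not between two vowels → unchanged [ʃ].
/i/ (between /ʃ/ and /d/): in an unstressed syllable, so rule 2 applies → [ə].
/d/ — not in any rule's target class → [d].
/u/ (between /d/ and /b/): in an unstressed syllable, so rule 2 applies → [ə].
/b/ (between /u/ and /p/): no rule targets it → [b].
/p/ — not in any rule's target class → [p].
/a/ (word-final) is in the target of rule 2 but the environment (in an unstressed syllable) is not met → [a].

[zəbʃədəbˈpa]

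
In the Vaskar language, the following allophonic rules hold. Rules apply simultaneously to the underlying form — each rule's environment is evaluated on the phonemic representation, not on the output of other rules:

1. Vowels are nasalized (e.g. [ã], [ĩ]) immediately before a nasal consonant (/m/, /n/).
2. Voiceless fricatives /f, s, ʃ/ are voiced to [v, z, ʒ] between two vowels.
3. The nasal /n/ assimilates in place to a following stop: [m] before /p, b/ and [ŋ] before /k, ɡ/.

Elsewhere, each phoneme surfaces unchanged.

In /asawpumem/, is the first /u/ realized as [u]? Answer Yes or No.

No

/u/ — between /p/ and /m/, before a nasal consonant — surfaces as [ũ] (rule 1).
The actual realization is [ũ], not [u].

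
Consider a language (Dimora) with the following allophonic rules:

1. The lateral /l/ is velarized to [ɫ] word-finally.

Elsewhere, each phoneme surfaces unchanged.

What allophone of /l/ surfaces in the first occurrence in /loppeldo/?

/l/ (word-initial): rule 1 targets it, but not word-finally → unchanged [l].

[l]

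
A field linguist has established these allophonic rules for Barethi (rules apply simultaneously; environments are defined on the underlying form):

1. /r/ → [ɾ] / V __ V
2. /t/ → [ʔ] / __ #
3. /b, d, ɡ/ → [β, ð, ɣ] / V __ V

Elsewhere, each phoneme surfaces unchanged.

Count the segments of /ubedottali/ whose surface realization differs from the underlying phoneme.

Segments that undergo a rule: /b/ → [β] (rule 3); /d/ → [ð] (rule 3).
All other segments surface unchanged.

2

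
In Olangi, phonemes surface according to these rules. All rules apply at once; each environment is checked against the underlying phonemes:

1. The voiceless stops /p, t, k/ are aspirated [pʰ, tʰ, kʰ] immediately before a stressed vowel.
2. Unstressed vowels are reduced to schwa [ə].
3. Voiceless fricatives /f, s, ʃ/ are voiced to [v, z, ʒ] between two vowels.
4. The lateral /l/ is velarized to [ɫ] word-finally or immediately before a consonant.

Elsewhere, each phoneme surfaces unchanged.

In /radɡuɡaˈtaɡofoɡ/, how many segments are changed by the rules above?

Segments that undergo a rule: /a/ → [ə] (rule 2); /u/ → [ə] (rule 2); /a/ → [ə] (rule 2); /t/ → [tʰ] (rule 1); /o/ → [ə] (rule 2); /f/ → [v] (rule 3); /o/ → [ə] (rule 2).
All other segments surface unchanged.

7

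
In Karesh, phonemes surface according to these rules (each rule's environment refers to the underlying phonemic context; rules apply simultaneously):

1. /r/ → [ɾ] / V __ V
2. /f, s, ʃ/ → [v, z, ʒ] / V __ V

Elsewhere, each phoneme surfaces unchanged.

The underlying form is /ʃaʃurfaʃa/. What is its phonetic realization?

/ʃ/ (word-initial): rule 2 targets it, but not between two vowels → unchanged [ʃ].
/a/ (between /ʃ/ and /ʃ/): no rule targets it → [a].
/ʃ/ (between /a/ and /u/) occurs between two vowels → [ʒ] by rule 2.
/u/ — not in any rule's target class → [u].
/r/ (between /u/ and /f/): rule 1 targets it, but not between two vowels → unchanged [r].
/f/ (between /r/ and /a/) fails the environment for rule 2, so it stays [f].
/a/ (between /f/ and /ʃ/): no rule targets it → [a].
/ʃ/ — between /a/ and /a/, between two vowels — surfaces as [ʒ] (rule 2).
/a/ stays [a].

[ʃaʒurfaʒa]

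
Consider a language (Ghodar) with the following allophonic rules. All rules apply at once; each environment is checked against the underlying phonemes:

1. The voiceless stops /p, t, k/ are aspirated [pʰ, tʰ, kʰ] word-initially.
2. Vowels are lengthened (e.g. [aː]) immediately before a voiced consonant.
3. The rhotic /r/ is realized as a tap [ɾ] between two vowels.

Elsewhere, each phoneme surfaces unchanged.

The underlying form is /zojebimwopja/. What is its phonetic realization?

[zoːjeːbiːmwopja]

/z/ (word-initial) is unaffected → [z].
Rule 2 applies to /o/ (between /z/ and /j/: before a voiced consonant) → [oː].
/j/ (between /o/ and /e/) is unaffected → [j].
/e/ (between /j/ and /b/) occurs before a voiced consonant → [eː] by rule 2.
/b/ — not in any rule's target class → [b].
/i/ (between /b/ and /m/): before a voiced consonant, so rule 2 applies → [iː].
/m/ (between /i/ and /w/): no rule targets it → [m].
/w/ stays [w].
/o/ (between /w/ and /p/): rule 2 targets it, but not before a voiced consonant → unchanged [o].
/p/ (between /o/ and /j/) is in the target of rule 1 but the environment (word-initially) is not met → [p].
/j/ (between /p/ and /a/) is unaffected → [j].
/a/ (word-final): rule 2 targets it, but not before a voiced consonant → unchanged [a].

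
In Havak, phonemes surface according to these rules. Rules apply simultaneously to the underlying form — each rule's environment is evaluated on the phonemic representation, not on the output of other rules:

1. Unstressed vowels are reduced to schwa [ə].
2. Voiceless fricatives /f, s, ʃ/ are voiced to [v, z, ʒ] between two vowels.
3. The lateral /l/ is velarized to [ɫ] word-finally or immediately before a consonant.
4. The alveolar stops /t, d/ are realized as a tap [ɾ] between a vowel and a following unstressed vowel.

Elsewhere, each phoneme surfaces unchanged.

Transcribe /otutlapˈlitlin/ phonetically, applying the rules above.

[əɾətləpˈlitlən]

/o/ meets the environment for rule 1 (in an unstressed syllable) → [ə].
/t/ (between /o/ and /u/): between a vowel and a following unstressed vowel, so rule 4 applies → [ɾ].
/u/ (between /t/ and /t/) occurs in an unstressed syllable → [ə] by rule 1.
/t/ (between /u/ and /l/) is in the target of rule 4 but the environment (between a vowel and a following unstressed vowel) is not met → [t].
/l/ — between /t/ and /a/; rule 3 does not apply here → [l].
/a/ (between /l/ and /p/): in an unstressed syllable, so rule 1 applies → [ə].
/p/ (between /a/ and /l/) is unaffected → [p].
/l/ — between /p/ and /i/; rule 3 does not apply here → [l].
/i/ (between /l/ and /t/) is in the target of rule 1 but the environment (in an unstressed syllable) is not met → [i].
/t/ (between /i/ and /l/): rule 4 targets it, but not between a vowel and a following unstressed vowel → unchanged [t].
/l/ (between /t/ and /i/): rule 3 targets it, but not word-finally or immediately before a consonant → unchanged [l].
/i/ — between /l/ and /n/, in an unstressed syllable — surfaces as [ə] (rule 1).
/n/ stays [n].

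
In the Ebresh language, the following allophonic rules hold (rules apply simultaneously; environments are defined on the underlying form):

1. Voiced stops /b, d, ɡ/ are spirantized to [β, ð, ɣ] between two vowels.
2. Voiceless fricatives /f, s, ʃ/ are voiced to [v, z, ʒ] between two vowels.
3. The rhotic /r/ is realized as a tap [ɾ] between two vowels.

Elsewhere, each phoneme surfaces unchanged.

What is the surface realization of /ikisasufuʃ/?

/i/ (word-initial) is unaffected → [i].
/k/ (between /i/ and /i/) is unaffected → [k].
/i/ — not in any rule's target class → [i].
/s/ meets the environment for rule 2 (between two vowels) → [z].
/a/ — not in any rule's target class → [a].
/s/ (between /a/ and /u/): between two vowels, so rule 2 applies → [z].
/u/ stays [u].
/f/ (between /u/ and /u/): between two vowels, so rule 2 applies → [v].
/u/ (between /f/ and /ʃ/) is unaffected → [u].
/ʃ/ (word-final) fails the environment for rule 2, so it stays [ʃ].

[ikizazuvuʃ]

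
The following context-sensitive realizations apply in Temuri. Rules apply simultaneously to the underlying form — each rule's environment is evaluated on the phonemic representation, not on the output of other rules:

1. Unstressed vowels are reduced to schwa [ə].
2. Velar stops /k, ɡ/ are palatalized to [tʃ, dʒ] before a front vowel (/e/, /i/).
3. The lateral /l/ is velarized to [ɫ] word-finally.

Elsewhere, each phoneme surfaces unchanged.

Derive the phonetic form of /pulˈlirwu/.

[pəlˈlirwə]

/p/ (word-initial): no rule targets it → [p].
/u/ — between /p/ and /l/, in an unstressed syllable — surfaces as [ə] (rule 1).
/l/ (between /u/ and /l/): rule 3 targets it, but not word-finally → unchanged [l].
/l/ (between /l/ and /i/): rule 3 targets it, but not word-finally → unchanged [l].
/i/ (between /l/ and /r/): rule 1 targets it, but not in an unstressed syllable → unchanged [i].
/r/ stays [r].
/w/ — not in any rule's target class → [w].
/u/ (word-final): in an unstressed syllable, so rule 1 applies → [ə].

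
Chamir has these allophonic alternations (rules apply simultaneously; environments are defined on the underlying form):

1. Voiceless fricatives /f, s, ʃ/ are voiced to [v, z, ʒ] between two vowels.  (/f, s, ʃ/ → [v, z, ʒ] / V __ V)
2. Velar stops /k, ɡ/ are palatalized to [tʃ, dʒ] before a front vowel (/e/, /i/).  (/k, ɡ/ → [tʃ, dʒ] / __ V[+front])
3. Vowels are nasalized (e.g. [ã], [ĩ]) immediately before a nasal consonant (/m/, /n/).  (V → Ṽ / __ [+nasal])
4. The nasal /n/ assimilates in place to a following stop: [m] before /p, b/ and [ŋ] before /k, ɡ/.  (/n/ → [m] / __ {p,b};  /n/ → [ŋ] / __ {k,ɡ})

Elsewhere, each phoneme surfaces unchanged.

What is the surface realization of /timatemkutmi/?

[tĩmatẽmkutmi]

/t/ (word-initial) is unaffected → [t].
/i/ — between /t/ and /m/, before a nasal consonant — surfaces as [ĩ] (rule 3).
/m/ (between /i/ and /a/) is unaffected → [m].
/a/ (between /m/ and /t/) is in the target of rule 3 but the environment (before a nasal consonant) is not met → [a].
/t/ (between /a/ and /e/) is unaffected → [t].
/e/ (between /t/ and /m/) occurs before a nasal consonant → [ẽ] by rule 3.
/m/ — not in any rule's target class → [m].
/k/ (between /m/ and /u/): rule 2 targets it, but not before a front vowel → unchanged [k].
/u/ — between /k/ and /t/; rule 3 does not apply here → [u].
/t/ (between /u/ and /m/) is unaffected → [t].
/m/ (between /t/ and /i/) is unaffected → [m].
/i/ — word-final; rule 3 does not apply here → [i].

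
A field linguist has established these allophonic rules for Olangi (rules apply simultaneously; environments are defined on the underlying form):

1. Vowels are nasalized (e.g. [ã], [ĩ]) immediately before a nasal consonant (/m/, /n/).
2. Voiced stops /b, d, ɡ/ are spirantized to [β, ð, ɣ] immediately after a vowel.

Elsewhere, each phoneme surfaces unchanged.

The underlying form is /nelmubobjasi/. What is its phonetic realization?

[nelmuβoβjasi]

/n/ (word-initial): no rule targets it → [n].
/e/ (between /n/ and /l/) fails the environment for rule 1, so it stays [e].
/l/ (between /e/ and /m/): no rule targets it → [l].
/m/ (between /l/ and /u/) is unaffected → [m].
/u/ (between /m/ and /b/) fails the environment for rule 1, so it stays [u].
/b/ — between /u/ and /o/, immediately after a vowel — surfaces as [β] (rule 2).
/o/ (between /b/ and /b/): rule 1 targets it, but not before a nasal consonant → unchanged [o].
Rule 2 applies to /b/ (between /o/ and /j/: immediately after a vowel) → [β].
/j/ — not in any rule's target class → [j].
/a/ — between /j/ and /s/; rule 1 does not apply here → [a].
/s/ (between /a/ and /i/): no rule targets it → [s].
/i/ (word-final) is in the target of rule 1 but the environment (before a nasal consonant) is not met → [i].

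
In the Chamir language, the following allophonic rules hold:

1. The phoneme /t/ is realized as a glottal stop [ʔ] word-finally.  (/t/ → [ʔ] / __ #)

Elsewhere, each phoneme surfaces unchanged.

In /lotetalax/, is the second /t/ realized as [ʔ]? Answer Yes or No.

No

/t/ (between /e/ and /a/) fails the environment for rule 1, so it stays [t].
The actual realization is [t], not [ʔ].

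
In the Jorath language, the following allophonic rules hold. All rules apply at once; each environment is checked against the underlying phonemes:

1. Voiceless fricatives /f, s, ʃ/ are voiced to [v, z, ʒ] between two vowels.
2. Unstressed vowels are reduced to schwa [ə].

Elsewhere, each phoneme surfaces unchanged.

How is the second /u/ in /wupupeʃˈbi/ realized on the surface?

[ə]

/u/ — between /p/ and /p/, in an unstressed syllable — surfaces as [ə] (rule 2).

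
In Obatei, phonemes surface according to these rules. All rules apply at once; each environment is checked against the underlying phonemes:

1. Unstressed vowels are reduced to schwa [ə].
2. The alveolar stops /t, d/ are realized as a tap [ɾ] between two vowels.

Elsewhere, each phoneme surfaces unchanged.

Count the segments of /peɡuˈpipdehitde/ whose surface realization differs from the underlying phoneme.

Segments that undergo a rule: /e/ → [ə] (rule 1); /u/ → [ə] (rule 1); /e/ → [ə] (rule 1); /i/ → [ə] (rule 1); /e/ → [ə] (rule 1).
All other segments surface unchanged.

5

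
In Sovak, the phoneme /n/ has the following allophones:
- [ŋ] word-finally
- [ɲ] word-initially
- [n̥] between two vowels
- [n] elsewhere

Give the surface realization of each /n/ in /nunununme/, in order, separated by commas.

[ɲ], [n̥], [n̥], [n]

Occurrence 1 (position 1): word-initially → [ɲ].
Occurrence 2 (position 3): between two vowels → [n̥].
Occurrence 3 (position 5): between two vowels → [n̥].
Occurrence 4 (position 7): no conditioning environment matches → elsewhere allophone [n].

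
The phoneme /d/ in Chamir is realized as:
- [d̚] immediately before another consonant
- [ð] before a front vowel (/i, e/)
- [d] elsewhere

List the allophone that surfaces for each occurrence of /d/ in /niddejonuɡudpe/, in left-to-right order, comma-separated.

[d̚], [ð], [d̚]

Occurrence 1 (position 3): immediately before another consonant → [d̚].
Occurrence 2 (position 4): before a front vowel (/i, e/) → [ð].
Occurrence 3 (position 12): immediately before another consonant → [d̚].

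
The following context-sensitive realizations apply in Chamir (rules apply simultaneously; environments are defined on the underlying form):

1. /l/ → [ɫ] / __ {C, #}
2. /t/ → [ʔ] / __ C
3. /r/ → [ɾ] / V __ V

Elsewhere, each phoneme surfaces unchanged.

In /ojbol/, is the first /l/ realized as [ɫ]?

/l/ meets the environment for rule 1 (word-finally or immediately before a consonant) → [ɫ].
The actual realization is [ɫ], which matches [ɫ].

Yes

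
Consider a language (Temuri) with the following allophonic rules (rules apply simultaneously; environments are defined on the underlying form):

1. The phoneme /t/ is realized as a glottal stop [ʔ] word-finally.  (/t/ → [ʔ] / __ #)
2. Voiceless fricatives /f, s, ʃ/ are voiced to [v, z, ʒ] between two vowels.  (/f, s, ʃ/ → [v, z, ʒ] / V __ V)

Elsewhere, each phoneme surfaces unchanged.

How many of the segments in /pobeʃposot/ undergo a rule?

Segments that undergo a rule: /s/ → [z] (rule 2); /t/ → [ʔ] (rule 1).
All other segments surface unchanged.

2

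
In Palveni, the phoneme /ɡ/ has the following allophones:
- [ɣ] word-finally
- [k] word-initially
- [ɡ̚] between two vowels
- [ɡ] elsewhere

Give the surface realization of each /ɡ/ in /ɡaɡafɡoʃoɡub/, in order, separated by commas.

Occurrence 1 (position 1): word-initially → [k].
Occurrence 2 (position 3): between two vowels → [ɡ̚].
Occurrence 3 (position 6): no conditioning environment matches → elsewhere allophone [ɡ].
Occurrence 4 (position 10): between two vowels → [ɡ̚].

[k], [ɡ̚], [ɡ], [ɡ̚]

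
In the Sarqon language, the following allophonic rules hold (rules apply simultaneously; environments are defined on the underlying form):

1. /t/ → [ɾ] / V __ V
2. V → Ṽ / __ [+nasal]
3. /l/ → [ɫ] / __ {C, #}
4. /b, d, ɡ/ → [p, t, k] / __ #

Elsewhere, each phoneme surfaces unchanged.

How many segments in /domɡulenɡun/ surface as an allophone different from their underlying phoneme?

Segments that undergo a rule: /o/ → [õ] (rule 2); /e/ → [ẽ] (rule 2); /u/ → [ũ] (rule 2).
All other segments surface unchanged.

3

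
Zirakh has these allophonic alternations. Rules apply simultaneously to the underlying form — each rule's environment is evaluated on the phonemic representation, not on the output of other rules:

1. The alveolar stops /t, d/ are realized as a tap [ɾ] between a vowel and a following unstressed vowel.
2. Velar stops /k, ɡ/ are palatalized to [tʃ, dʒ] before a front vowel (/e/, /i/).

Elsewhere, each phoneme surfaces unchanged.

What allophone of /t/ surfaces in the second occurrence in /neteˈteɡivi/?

/t/ (between /e/ and /e/) fails the environment for rule 1, so it stays [t].

[t]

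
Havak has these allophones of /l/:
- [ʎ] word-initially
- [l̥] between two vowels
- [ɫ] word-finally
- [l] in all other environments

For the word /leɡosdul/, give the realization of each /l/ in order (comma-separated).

Occurrence 1 (position 1): word-initially → [ʎ].
Occurrence 2 (position 8): word-finally → [ɫ].

[ʎ], [ɫ]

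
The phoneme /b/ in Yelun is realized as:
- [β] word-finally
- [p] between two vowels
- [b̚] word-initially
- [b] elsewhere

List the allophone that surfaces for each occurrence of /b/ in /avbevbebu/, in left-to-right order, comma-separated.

[b], [b], [p]

Occurrence 1 (position 3): no conditioning environment matches → elsewhere allophone [b].
Occurrence 2 (position 6): no conditioning environment matches → elsewhere allophone [b].
Occurrence 3 (position 8): between two vowels → [p].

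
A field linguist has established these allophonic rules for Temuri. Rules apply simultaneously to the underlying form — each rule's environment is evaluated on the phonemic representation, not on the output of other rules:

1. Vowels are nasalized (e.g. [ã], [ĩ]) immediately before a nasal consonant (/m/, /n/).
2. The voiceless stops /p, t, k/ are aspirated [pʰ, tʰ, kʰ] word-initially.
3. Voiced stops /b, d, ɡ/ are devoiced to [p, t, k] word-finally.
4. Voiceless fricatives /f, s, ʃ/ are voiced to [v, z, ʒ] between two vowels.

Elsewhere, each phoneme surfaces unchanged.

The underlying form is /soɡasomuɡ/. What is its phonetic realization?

[soɡazõmuk]

/s/ — word-initial; rule 4 does not apply here → [s].
/o/ (between /s/ and /ɡ/): rule 1 targets it, but not before a nasal consonant → unchanged [o].
/ɡ/ (between /o/ and /a/) is in the target of rule 3 but the environment (word-finally) is not met → [ɡ].
/a/ — between /ɡ/ and /s/; rule 1 does not apply here → [a].
Rule 4 applies to /s/ (between /a/ and /o/: between two vowels) → [z].
/o/ — between /s/ and /m/, before a nasal consonant — surfaces as [õ] (rule 1).
/m/ (between /o/ and /u/): no rule targets it → [m].
/u/ (between /m/ and /ɡ/) fails the environment for rule 1, so it stays [u].
Rule 3 applies to /ɡ/ (word-final: word-finally) → [k].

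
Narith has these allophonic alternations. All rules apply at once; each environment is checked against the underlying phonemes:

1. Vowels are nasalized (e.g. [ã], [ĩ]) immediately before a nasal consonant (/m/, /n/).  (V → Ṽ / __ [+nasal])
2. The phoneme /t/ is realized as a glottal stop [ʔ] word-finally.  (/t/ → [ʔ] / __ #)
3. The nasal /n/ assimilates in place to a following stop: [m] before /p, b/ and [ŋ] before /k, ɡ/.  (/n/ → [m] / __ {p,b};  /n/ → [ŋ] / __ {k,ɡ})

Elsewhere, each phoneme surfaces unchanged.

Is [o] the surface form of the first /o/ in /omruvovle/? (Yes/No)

/o/ meets the environment for rule 1 (before a nasal consonant) → [õ].
The actual realization is [õ], not [o].

No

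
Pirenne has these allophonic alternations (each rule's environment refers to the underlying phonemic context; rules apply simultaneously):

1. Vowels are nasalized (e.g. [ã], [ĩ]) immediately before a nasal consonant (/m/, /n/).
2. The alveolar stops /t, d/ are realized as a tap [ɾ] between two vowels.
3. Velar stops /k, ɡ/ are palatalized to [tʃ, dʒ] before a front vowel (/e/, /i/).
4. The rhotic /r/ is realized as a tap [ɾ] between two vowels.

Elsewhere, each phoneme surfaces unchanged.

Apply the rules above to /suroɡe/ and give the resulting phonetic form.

[suɾodʒe]

/u/ (between /s/ and /r/) fails the environment for rule 1, so it stays [u].
Rule 4 applies to /r/ (between /u/ and /o/: between two vowels) → [ɾ].
/o/ (between /r/ and /ɡ/) is in the target of rule 1 but the environment (before a nasal consonant) is not met → [o].
/ɡ/ (between /o/ and /e/): before a front vowel, so rule 3 applies → [dʒ].
/e/ (word-final): rule 1 targets it, but not before a nasal consonant → unchanged [e].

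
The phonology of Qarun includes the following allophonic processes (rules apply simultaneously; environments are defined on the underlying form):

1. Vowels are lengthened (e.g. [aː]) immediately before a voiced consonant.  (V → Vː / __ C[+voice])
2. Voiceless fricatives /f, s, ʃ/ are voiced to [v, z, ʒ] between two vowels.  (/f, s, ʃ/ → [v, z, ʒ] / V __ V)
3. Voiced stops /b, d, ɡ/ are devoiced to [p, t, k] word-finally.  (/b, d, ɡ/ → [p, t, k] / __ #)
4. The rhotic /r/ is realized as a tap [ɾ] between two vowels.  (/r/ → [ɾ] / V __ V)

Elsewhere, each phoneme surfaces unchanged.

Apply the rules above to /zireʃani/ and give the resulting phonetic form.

/z/ stays [z].
/i/ — between /z/ and /r/, before a voiced consonant — surfaces as [iː] (rule 1).
/r/ (between /i/ and /e/): between two vowels, so rule 4 applies → [ɾ].
/e/ (between /r/ and /ʃ/): rule 1 targets it, but not before a voiced consonant → unchanged [e].
/ʃ/ (between /e/ and /a/) occurs between two vowels → [ʒ] by rule 2.
/a/ (between /ʃ/ and /n/): before a voiced consonant, so rule 1 applies → [aː].
/n/ stays [n].
/i/ — word-final; rule 1 does not apply here → [i].

[ziːɾeʒaːni]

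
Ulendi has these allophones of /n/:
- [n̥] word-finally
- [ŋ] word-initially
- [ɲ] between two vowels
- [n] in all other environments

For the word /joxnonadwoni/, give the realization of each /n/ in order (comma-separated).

[n], [ɲ], [ɲ]

Occurrence 1 (position 4): no conditioning environment matches → elsewhere allophone [n].
Occurrence 2 (position 6): between two vowels → [ɲ].
Occurrence 3 (position 11): between two vowels → [ɲ].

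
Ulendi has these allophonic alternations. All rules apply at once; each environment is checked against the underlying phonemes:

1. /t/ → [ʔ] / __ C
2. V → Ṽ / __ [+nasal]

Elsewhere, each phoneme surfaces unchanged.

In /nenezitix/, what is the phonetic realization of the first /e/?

[ẽ]

/e/ (between /n/ and /n/): before a nasal consonant, so rule 2 applies → [ẽ].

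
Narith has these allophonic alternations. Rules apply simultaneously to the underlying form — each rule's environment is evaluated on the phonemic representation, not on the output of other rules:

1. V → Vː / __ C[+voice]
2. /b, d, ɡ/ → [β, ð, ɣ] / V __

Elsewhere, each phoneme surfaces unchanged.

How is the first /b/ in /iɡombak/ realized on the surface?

[b]

/b/ — between /m/ and /a/; rule 2 does not apply here → [b].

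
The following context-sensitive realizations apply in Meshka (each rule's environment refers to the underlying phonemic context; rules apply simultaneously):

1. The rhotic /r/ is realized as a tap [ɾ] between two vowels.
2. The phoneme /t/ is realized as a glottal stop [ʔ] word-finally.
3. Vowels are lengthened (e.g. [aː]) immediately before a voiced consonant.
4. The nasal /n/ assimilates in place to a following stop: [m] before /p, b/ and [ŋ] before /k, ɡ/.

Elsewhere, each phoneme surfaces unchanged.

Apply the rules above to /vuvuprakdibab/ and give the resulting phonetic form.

/v/ (word-initial) is unaffected → [v].
/u/ meets the environment for rule 3 (before a voiced consonant) → [uː].
/v/ (between /u/ and /u/) is unaffected → [v].
/u/ (between /v/ and /p/): rule 3 targets it, but not before a voiced consonant → unchanged [u].
/p/ — not in any rule's target class → [p].
/r/ (between /p/ and /a/) is in the target of rule 1 but the environment (between two vowels) is not met → [r].
/a/ (between /r/ and /k/) fails the environment for rule 3, so it stays [a].
/k/ — not in any rule's target class → [k].
/d/ — not in any rule's target class → [d].
Rule 3 applies to /i/ (between /d/ and /b/: before a voiced consonant) → [iː].
/b/ stays [b].
/a/ (between /b/ and /b/) occurs before a voiced consonant → [aː] by rule 3.
/b/ — not in any rule's target class → [b].

[vuːvuprakdiːbaːb]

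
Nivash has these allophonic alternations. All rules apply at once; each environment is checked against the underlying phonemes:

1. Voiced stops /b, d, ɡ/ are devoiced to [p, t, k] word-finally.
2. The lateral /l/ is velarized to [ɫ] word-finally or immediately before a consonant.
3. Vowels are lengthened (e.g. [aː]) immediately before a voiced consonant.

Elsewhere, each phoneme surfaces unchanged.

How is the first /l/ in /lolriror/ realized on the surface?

[l]

/l/ (word-initial) fails the environment for rule 2, so it stays [l].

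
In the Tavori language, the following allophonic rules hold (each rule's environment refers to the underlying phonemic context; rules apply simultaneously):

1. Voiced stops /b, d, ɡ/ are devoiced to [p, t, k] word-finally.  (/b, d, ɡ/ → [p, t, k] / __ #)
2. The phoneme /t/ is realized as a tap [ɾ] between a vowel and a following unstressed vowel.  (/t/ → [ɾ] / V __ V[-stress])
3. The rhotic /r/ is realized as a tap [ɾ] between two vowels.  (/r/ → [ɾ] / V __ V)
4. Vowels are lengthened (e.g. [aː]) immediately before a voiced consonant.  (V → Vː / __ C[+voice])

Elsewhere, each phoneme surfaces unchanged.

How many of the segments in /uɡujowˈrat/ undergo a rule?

Segments that undergo a rule: /u/ → [uː] (rule 4); /u/ → [uː] (rule 4); /o/ → [oː] (rule 4).
All other segments surface unchanged.

3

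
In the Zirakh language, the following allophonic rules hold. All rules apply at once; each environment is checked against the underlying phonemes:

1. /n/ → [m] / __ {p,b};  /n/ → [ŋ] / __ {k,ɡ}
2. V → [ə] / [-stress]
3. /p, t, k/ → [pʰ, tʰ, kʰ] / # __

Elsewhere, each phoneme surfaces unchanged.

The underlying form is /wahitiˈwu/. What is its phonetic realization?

/a/ — between /w/ and /h/, in an unstressed syllable — surfaces as [ə] (rule 2).
/i/ (between /h/ and /t/) occurs in an unstressed syllable → [ə] by rule 2.
/t/ (between /i/ and /i/) is in the target of rule 3 but the environment (word-initially) is not met → [t].
/i/ meets the environment for rule 2 (in an unstressed syllable) → [ə].
/u/ (word-final) is in the target of rule 2 but the environment (in an unstressed syllable) is not met → [u].

[wəhətəˈwu]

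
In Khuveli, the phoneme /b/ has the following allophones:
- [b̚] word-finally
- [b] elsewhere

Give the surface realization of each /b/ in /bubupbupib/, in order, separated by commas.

[b], [b], [b], [b̚]

Occurrence 1 (position 1): no conditioning environment matches → elsewhere allophone [b].
Occurrence 2 (position 3): no conditioning environment matches → elsewhere allophone [b].
Occurrence 3 (position 6): no conditioning environment matches → elsewhere allophone [b].
Occurrence 4 (position 10): word-finally → [b̚].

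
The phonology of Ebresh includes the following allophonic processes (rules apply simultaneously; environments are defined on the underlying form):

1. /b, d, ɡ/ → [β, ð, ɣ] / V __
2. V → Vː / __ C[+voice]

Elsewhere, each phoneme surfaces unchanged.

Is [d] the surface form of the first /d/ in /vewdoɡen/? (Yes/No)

/d/ (between /w/ and /o/) is in the target of rule 1 but the environment (immediately after a vowel) is not met → [d].
The actual realization is [d], which matches [d].

Yes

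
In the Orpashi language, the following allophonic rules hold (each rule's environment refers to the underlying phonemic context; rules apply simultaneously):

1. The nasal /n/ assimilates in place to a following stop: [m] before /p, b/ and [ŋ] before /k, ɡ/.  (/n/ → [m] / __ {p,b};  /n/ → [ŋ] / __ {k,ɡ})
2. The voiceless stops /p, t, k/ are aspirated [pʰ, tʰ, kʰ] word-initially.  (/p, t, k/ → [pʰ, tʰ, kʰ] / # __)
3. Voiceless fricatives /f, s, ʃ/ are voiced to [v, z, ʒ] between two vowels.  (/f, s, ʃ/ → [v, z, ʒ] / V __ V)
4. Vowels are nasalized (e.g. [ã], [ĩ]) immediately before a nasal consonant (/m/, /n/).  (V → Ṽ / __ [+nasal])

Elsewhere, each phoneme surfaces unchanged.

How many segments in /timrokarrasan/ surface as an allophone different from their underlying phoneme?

4

Segments that undergo a rule: /t/ → [tʰ] (rule 2); /i/ → [ĩ] (rule 4); /s/ → [z] (rule 3); /a/ → [ã] (rule 4).
All other segments surface unchanged.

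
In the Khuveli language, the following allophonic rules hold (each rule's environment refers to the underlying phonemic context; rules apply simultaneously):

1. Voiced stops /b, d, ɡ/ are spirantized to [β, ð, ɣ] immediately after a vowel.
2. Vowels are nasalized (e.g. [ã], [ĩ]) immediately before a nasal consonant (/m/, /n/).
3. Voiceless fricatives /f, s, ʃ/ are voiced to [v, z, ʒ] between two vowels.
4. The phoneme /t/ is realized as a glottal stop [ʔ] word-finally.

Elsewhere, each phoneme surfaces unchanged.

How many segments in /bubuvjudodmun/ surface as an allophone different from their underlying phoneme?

Segments that undergo a rule: /b/ → [β] (rule 1); /d/ → [ð] (rule 1); /d/ → [ð] (rule 1); /u/ → [ũ] (rule 2).
All other segments surface unchanged.

4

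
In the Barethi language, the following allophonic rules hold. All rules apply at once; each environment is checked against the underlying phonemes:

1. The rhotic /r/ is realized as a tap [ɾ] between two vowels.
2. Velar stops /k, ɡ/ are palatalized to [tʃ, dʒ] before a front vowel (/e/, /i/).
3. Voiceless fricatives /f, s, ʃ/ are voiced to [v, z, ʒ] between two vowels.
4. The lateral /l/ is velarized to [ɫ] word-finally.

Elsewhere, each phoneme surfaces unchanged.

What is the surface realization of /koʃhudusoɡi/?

[koʃhuduzodʒi]

/k/ (word-initial) is in the target of rule 2 but the environment (before a front vowel) is not met → [k].
/o/ — not in any rule's target class → [o].
/ʃ/ (between /o/ and /h/): rule 3 targets it, but not between two vowels → unchanged [ʃ].
/h/ stays [h].
/u/ (between /h/ and /d/): no rule targets it → [u].
/d/ (between /u/ and /u/): no rule targets it → [d].
/u/ — not in any rule's target class → [u].
Rule 3 applies to /s/ (between /u/ and /o/: between two vowels) → [z].
/o/ (between /s/ and /ɡ/) is unaffected → [o].
Rule 2 applies to /ɡ/ (between /o/ and /i/: before a front vowel) → [dʒ].
/i/ (word-final) is unaffected → [i].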